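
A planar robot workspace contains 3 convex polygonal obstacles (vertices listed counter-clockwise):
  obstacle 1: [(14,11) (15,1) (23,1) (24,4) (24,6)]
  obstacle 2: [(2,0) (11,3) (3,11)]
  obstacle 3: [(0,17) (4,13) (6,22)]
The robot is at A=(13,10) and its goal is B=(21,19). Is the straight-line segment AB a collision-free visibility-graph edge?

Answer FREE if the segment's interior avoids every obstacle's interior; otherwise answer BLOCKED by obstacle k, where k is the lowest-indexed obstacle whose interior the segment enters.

Obstacle 1 [(14,11) (15,1) (23,1) (24,4) (24,6)]:
  edge (14,11)–(15,1): clear
  edge (15,1)–(23,1): clear
  edge (23,1)–(24,4): clear
  edge (24,4)–(24,6): clear
  edge (24,6)–(14,11): clear
  midpoint (17,29/2) outside
  → clear
Obstacle 2 [(2,0) (11,3) (3,11)]:
  edge (2,0)–(11,3): clear
  edge (11,3)–(3,11): clear
  edge (3,11)–(2,0): clear
  midpoint (17,29/2) outside
  → clear
Obstacle 3 [(0,17) (4,13) (6,22)]:
  edge (0,17)–(4,13): clear
  edge (4,13)–(6,22): clear
  edge (6,22)–(0,17): clear
  midpoint (17,29/2) outside
  → clear

FREE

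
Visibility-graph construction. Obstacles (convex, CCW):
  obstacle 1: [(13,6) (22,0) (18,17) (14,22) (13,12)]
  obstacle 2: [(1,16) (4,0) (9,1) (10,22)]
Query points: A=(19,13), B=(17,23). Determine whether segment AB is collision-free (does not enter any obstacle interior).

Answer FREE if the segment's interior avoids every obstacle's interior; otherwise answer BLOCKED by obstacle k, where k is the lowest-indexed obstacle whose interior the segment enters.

Obstacle 1 [(13,6) (22,0) (18,17) (14,22) (13,12)]:
  edge (13,6)–(22,0): clear
  edge (22,0)–(18,17): clear
  edge (18,17)–(14,22): clear
  edge (14,22)–(13,12): clear
  edge (13,12)–(13,6): clear
  midpoint (18,18) outside
  → clear
Obstacle 2 [(1,16) (4,0) (9,1) (10,22)]:
  edge (1,16)–(4,0): clear
  edge (4,0)–(9,1): clear
  edge (9,1)–(10,22): clear
  edge (10,22)–(1,16): clear
  midpoint (18,18) outside
  → clear

FREE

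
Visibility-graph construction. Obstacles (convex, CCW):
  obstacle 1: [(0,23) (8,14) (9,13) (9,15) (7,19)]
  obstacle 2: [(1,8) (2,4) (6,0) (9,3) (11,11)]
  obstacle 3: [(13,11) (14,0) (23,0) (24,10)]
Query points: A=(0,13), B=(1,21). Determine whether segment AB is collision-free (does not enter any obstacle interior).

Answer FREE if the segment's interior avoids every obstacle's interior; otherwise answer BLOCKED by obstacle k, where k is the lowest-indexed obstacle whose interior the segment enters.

FREE

Obstacle 1 [(0,23) (8,14) (9,13) (9,15) (7,19)]:
  edge (0,23)–(8,14): clear
  edge (8,14)–(9,13): clear
  edge (9,13)–(9,15): clear
  edge (9,15)–(7,19): clear
  edge (7,19)–(0,23): clear
  midpoint (1/2,17) outside
  → clear
Obstacle 2 [(1,8) (2,4) (6,0) (9,3) (11,11)]:
  edge (1,8)–(2,4): clear
  edge (2,4)–(6,0): clear
  edge (6,0)–(9,3): clear
  edge (9,3)–(11,11): clear
  edge (11,11)–(1,8): clear
  midpoint (1/2,17) outside
  → clear
Obstacle 3 [(13,11) (14,0) (23,0) (24,10)]:
  edge (13,11)–(14,0): clear
  edge (14,0)–(23,0): clear
  edge (23,0)–(24,10): clear
  edge (24,10)–(13,11): clear
  midpoint (1/2,17) outside
  → clear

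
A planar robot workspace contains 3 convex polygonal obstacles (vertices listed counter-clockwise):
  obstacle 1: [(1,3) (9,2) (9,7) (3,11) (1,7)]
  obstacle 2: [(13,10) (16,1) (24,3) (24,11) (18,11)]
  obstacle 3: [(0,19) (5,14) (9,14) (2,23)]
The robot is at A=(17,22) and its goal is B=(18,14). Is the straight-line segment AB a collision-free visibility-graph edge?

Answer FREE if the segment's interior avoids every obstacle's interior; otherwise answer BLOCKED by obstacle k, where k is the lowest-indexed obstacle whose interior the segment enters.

Obstacle 1 [(1,3) (9,2) (9,7) (3,11) (1,7)]:
  edge (1,3)–(9,2): clear
  edge (9,2)–(9,7): clear
  edge (9,7)–(3,11): clear
  edge (3,11)–(1,7): clear
  edge (1,7)–(1,3): clear
  midpoint (35/2,18) outside
  → clear
Obstacle 2 [(13,10) (16,1) (24,3) (24,11) (18,11)]:
  edge (13,10)–(16,1): clear
  edge (16,1)–(24,3): clear
  edge (24,3)–(24,11): clear
  edge (24,11)–(18,11): clear
  edge (18,11)–(13,10): clear
  midpoint (35/2,18) outside
  → clear
Obstacle 3 [(0,19) (5,14) (9,14) (2,23)]:
  edge (0,19)–(5,14): clear
  edge (5,14)–(9,14): clear
  edge (9,14)–(2,23): clear
  edge (2,23)–(0,19): clear
  midpoint (35/2,18) outside
  → clear

FREE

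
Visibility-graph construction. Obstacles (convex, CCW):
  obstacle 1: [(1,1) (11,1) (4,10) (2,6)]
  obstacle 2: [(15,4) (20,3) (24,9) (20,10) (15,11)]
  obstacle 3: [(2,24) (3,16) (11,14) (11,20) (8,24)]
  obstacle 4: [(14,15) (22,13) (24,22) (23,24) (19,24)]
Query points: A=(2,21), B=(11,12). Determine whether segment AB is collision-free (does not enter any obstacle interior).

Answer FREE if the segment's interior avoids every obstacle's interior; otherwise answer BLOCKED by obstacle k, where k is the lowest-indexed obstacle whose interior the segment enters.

BLOCKED by obstacle 3

Obstacle 1 [(1,1) (11,1) (4,10) (2,6)]:
  edge (1,1)–(11,1): clear
  edge (11,1)–(4,10): clear
  edge (4,10)–(2,6): clear
  edge (2,6)–(1,1): clear
  midpoint (13/2,33/2) outside
  → clear
Obstacle 2 [(15,4) (20,3) (24,9) (20,10) (15,11)]:
  edge (15,4)–(20,3): clear
  edge (20,3)–(24,9): clear
  edge (24,9)–(20,10): clear
  edge (20,10)–(15,11): clear
  edge (15,11)–(15,4): clear
  midpoint (13/2,33/2) outside
  → clear
Obstacle 3 [(2,24) (3,16) (11,14) (11,20) (8,24)]:
  edge (2,24)–(3,16): crosses AB
  edge (3,16)–(11,14): crosses AB
  edge (11,14)–(11,20): clear
  edge (11,20)–(8,24): clear
  edge (8,24)–(2,24): clear
  → BLOCKED
Obstacle 4 [(14,15) (22,13) (24,22) (23,24) (19,24)]:
  edge (14,15)–(22,13): clear
  edge (22,13)–(24,22): clear
  edge (24,22)–(23,24): clear
  edge (23,24)–(19,24): clear
  edge (19,24)–(14,15): clear
  midpoint (13/2,33/2) outside
  → clear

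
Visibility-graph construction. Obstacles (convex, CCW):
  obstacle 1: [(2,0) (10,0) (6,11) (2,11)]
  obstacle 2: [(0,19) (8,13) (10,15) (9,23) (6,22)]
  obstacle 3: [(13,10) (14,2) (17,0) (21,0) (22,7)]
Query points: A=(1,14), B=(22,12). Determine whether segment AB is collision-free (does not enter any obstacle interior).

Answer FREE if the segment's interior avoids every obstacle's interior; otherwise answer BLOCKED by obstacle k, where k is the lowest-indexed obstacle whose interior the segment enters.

Obstacle 1 [(2,0) (10,0) (6,11) (2,11)]:
  edge (2,0)–(10,0): clear
  edge (10,0)–(6,11): clear
  edge (6,11)–(2,11): clear
  edge (2,11)–(2,0): clear
  midpoint (23/2,13) outside
  → clear
Obstacle 2 [(0,19) (8,13) (10,15) (9,23) (6,22)]:
  edge (0,19)–(8,13): crosses AB
  edge (8,13)–(10,15): crosses AB
  edge (10,15)–(9,23): clear
  edge (9,23)–(6,22): clear
  edge (6,22)–(0,19): clear
  → BLOCKED
Obstacle 3 [(13,10) (14,2) (17,0) (21,0) (22,7)]:
  edge (13,10)–(14,2): clear
  edge (14,2)–(17,0): clear
  edge (17,0)–(21,0): clear
  edge (21,0)–(22,7): clear
  edge (22,7)–(13,10): clear
  midpoint (23/2,13) outside
  → clear

BLOCKED by obstacle 2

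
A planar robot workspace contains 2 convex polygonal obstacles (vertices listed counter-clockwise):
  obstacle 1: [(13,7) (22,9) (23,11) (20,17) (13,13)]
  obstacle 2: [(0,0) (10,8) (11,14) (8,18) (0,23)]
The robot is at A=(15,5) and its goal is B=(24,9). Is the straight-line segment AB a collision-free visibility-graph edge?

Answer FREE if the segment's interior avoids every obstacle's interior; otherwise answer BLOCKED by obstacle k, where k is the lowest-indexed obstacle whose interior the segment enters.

FREE

Obstacle 1 [(13,7) (22,9) (23,11) (20,17) (13,13)]:
  edge (13,7)–(22,9): clear
  edge (22,9)–(23,11): clear
  edge (23,11)–(20,17): clear
  edge (20,17)–(13,13): clear
  edge (13,13)–(13,7): clear
  midpoint (39/2,7) outside
  → clear
Obstacle 2 [(0,0) (10,8) (11,14) (8,18) (0,23)]:
  edge (0,0)–(10,8): clear
  edge (10,8)–(11,14): clear
  edge (11,14)–(8,18): clear
  edge (8,18)–(0,23): clear
  edge (0,23)–(0,0): clear
  midpoint (39/2,7) outside
  → clear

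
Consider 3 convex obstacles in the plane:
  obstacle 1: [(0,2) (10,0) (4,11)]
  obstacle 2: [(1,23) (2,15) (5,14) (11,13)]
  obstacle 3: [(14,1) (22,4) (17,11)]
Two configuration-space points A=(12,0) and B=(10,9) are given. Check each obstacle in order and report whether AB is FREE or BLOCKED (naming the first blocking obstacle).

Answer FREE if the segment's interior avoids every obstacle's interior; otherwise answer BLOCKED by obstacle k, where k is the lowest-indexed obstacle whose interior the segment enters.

FREE

Obstacle 1 [(0,2) (10,0) (4,11)]:
  edge (0,2)–(10,0): clear
  edge (10,0)–(4,11): clear
  edge (4,11)–(0,2): clear
  midpoint (11,9/2) outside
  → clear
Obstacle 2 [(1,23) (2,15) (5,14) (11,13)]:
  edge (1,23)–(2,15): clear
  edge (2,15)–(5,14): clear
  edge (5,14)–(11,13): clear
  edge (11,13)–(1,23): clear
  midpoint (11,9/2) outside
  → clear
Obstacle 3 [(14,1) (22,4) (17,11)]:
  edge (14,1)–(22,4): clear
  edge (22,4)–(17,11): clear
  edge (17,11)–(14,1): clear
  midpoint (11,9/2) outside
  → clear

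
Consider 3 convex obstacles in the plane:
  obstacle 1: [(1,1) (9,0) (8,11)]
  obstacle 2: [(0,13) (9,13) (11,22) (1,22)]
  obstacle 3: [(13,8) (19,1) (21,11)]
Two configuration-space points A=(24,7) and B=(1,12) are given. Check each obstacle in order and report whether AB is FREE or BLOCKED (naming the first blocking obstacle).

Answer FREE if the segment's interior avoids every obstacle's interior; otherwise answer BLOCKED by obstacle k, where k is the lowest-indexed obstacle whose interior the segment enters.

BLOCKED by obstacle 1

Obstacle 1 [(1,1) (9,0) (8,11)]:
  edge (1,1)–(9,0): clear
  edge (9,0)–(8,11): crosses AB
  edge (8,11)–(1,1): crosses AB
  → BLOCKED
Obstacle 2 [(0,13) (9,13) (11,22) (1,22)]:
  edge (0,13)–(9,13): clear
  edge (9,13)–(11,22): clear
  edge (11,22)–(1,22): clear
  edge (1,22)–(0,13): clear
  midpoint (25/2,19/2) outside
  → clear
Obstacle 3 [(13,8) (19,1) (21,11)]:
  edge (13,8)–(19,1): clear
  edge (19,1)–(21,11): crosses AB
  edge (21,11)–(13,8): crosses AB
  → BLOCKED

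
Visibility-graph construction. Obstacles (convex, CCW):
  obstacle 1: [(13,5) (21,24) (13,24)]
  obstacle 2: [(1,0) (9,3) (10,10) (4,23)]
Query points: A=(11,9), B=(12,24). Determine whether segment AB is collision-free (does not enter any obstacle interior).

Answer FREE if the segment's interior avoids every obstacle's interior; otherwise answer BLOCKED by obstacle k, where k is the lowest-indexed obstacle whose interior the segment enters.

FREE

Obstacle 1 [(13,5) (21,24) (13,24)]:
  edge (13,5)–(21,24): clear
  edge (21,24)–(13,24): clear
  edge (13,24)–(13,5): clear
  midpoint (23/2,33/2) outside
  → clear
Obstacle 2 [(1,0) (9,3) (10,10) (4,23)]:
  edge (1,0)–(9,3): clear
  edge (9,3)–(10,10): clear
  edge (10,10)–(4,23): clear
  edge (4,23)–(1,0): clear
  midpoint (23/2,33/2) outside
  → clear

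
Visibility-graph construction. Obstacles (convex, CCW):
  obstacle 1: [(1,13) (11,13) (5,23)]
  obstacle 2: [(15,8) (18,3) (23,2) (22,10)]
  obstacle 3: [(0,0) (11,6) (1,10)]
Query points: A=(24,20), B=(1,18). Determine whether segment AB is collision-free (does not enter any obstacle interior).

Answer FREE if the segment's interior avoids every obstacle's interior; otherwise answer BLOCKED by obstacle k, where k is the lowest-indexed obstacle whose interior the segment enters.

BLOCKED by obstacle 1

Obstacle 1 [(1,13) (11,13) (5,23)]:
  edge (1,13)–(11,13): clear
  edge (11,13)–(5,23): crosses AB
  edge (5,23)–(1,13): crosses AB
  → BLOCKED
Obstacle 2 [(15,8) (18,3) (23,2) (22,10)]:
  edge (15,8)–(18,3): clear
  edge (18,3)–(23,2): clear
  edge (23,2)–(22,10): clear
  edge (22,10)–(15,8): clear
  midpoint (25/2,19) outside
  → clear
Obstacle 3 [(0,0) (11,6) (1,10)]:
  edge (0,0)–(11,6): clear
  edge (11,6)–(1,10): clear
  edge (1,10)–(0,0): clear
  midpoint (25/2,19) outside
  → clear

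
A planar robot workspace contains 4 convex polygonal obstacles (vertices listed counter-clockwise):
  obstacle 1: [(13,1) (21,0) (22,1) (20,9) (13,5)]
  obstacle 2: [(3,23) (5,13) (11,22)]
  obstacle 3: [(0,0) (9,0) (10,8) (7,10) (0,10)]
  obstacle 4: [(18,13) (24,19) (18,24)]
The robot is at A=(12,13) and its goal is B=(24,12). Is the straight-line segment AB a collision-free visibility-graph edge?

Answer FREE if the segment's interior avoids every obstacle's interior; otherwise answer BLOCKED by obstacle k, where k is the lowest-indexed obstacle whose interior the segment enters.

Obstacle 1 [(13,1) (21,0) (22,1) (20,9) (13,5)]:
  edge (13,1)–(21,0): clear
  edge (21,0)–(22,1): clear
  edge (22,1)–(20,9): clear
  edge (20,9)–(13,5): clear
  edge (13,5)–(13,1): clear
  midpoint (18,25/2) outside
  → clear
Obstacle 2 [(3,23) (5,13) (11,22)]:
  edge (3,23)–(5,13): clear
  edge (5,13)–(11,22): clear
  edge (11,22)–(3,23): clear
  midpoint (18,25/2) outside
  → clear
Obstacle 3 [(0,0) (9,0) (10,8) (7,10) (0,10)]:
  edge (0,0)–(9,0): clear
  edge (9,0)–(10,8): clear
  edge (10,8)–(7,10): clear
  edge (7,10)–(0,10): clear
  edge (0,10)–(0,0): clear
  midpoint (18,25/2) outside
  → clear
Obstacle 4 [(18,13) (24,19) (18,24)]:
  edge (18,13)–(24,19): clear
  edge (24,19)–(18,24): clear
  edge (18,24)–(18,13): clear
  midpoint (18,25/2) outside
  → clear

FREE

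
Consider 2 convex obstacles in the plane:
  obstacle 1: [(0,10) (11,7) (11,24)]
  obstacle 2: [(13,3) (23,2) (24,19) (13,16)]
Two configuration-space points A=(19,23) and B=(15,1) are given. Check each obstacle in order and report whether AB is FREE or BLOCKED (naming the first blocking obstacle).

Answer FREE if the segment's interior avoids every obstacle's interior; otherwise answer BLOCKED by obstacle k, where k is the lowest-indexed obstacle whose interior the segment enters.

BLOCKED by obstacle 2

Obstacle 1 [(0,10) (11,7) (11,24)]:
  edge (0,10)–(11,7): clear
  edge (11,7)–(11,24): clear
  edge (11,24)–(0,10): clear
  midpoint (17,12) outside
  → clear
Obstacle 2 [(13,3) (23,2) (24,19) (13,16)]:
  edge (13,3)–(23,2): crosses AB
  edge (23,2)–(24,19): clear
  edge (24,19)–(13,16): crosses AB
  edge (13,16)–(13,3): clear
  → BLOCKED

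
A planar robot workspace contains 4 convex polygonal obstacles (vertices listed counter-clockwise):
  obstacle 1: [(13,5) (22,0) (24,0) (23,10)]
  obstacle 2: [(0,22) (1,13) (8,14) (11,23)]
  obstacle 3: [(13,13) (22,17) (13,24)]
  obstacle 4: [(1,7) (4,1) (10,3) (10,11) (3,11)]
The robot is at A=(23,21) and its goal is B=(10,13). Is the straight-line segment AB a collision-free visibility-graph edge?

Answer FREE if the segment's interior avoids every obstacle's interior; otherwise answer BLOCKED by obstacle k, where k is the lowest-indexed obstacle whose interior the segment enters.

BLOCKED by obstacle 3

Obstacle 1 [(13,5) (22,0) (24,0) (23,10)]:
  edge (13,5)–(22,0): clear
  edge (22,0)–(24,0): clear
  edge (24,0)–(23,10): clear
  edge (23,10)–(13,5): clear
  midpoint (33/2,17) outside
  → clear
Obstacle 2 [(0,22) (1,13) (8,14) (11,23)]:
  edge (0,22)–(1,13): clear
  edge (1,13)–(8,14): clear
  edge (8,14)–(11,23): clear
  edge (11,23)–(0,22): clear
  midpoint (33/2,17) outside
  → clear
Obstacle 3 [(13,13) (22,17) (13,24)]:
  edge (13,13)–(22,17): clear
  edge (22,17)–(13,24): crosses AB
  edge (13,24)–(13,13): crosses AB
  → BLOCKED
Obstacle 4 [(1,7) (4,1) (10,3) (10,11) (3,11)]:
  edge (1,7)–(4,1): clear
  edge (4,1)–(10,3): clear
  edge (10,3)–(10,11): clear
  edge (10,11)–(3,11): clear
  edge (3,11)–(1,7): clear
  midpoint (33/2,17) outside
  → clear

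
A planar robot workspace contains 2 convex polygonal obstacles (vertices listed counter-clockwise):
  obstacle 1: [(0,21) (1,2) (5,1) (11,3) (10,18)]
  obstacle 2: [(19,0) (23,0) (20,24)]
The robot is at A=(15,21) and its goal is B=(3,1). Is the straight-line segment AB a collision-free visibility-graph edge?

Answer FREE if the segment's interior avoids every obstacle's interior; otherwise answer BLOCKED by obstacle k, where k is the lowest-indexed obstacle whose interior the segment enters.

BLOCKED by obstacle 1

Obstacle 1 [(0,21) (1,2) (5,1) (11,3) (10,18)]:
  edge (0,21)–(1,2): clear
  edge (1,2)–(5,1): crosses AB
  edge (5,1)–(11,3): clear
  edge (11,3)–(10,18): crosses AB
  edge (10,18)–(0,21): clear
  → BLOCKED
Obstacle 2 [(19,0) (23,0) (20,24)]:
  edge (19,0)–(23,0): clear
  edge (23,0)–(20,24): clear
  edge (20,24)–(19,0): clear
  midpoint (9,11) outside
  → clear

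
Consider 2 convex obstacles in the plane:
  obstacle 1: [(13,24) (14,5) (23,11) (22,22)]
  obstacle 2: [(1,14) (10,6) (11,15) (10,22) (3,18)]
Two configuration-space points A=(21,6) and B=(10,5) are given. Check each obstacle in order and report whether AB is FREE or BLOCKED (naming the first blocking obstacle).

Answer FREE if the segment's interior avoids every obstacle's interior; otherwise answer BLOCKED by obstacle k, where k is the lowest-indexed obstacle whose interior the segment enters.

Obstacle 1 [(13,24) (14,5) (23,11) (22,22)]:
  edge (13,24)–(14,5): crosses AB
  edge (14,5)–(23,11): crosses AB
  edge (23,11)–(22,22): clear
  edge (22,22)–(13,24): clear
  → BLOCKED
Obstacle 2 [(1,14) (10,6) (11,15) (10,22) (3,18)]:
  edge (1,14)–(10,6): clear
  edge (10,6)–(11,15): clear
  edge (11,15)–(10,22): clear
  edge (10,22)–(3,18): clear
  edge (3,18)–(1,14): clear
  midpoint (31/2,11/2) outside
  → clear

BLOCKED by obstacle 1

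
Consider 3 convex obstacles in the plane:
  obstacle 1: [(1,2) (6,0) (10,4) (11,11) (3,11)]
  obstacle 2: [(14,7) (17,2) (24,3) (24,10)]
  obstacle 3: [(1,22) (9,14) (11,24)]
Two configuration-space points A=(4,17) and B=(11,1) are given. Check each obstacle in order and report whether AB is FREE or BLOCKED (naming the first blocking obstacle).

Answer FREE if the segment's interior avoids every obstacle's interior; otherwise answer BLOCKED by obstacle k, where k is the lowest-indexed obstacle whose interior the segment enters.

Obstacle 1 [(1,2) (6,0) (10,4) (11,11) (3,11)]:
  edge (1,2)–(6,0): clear
  edge (6,0)–(10,4): crosses AB
  edge (10,4)–(11,11): clear
  edge (11,11)–(3,11): crosses AB
  edge (3,11)–(1,2): clear
  → BLOCKED
Obstacle 2 [(14,7) (17,2) (24,3) (24,10)]:
  edge (14,7)–(17,2): clear
  edge (17,2)–(24,3): clear
  edge (24,3)–(24,10): clear
  edge (24,10)–(14,7): clear
  midpoint (15/2,9) outside
  → clear
Obstacle 3 [(1,22) (9,14) (11,24)]:
  edge (1,22)–(9,14): clear
  edge (9,14)–(11,24): clear
  edge (11,24)–(1,22): clear
  midpoint (15/2,9) outside
  → clear

BLOCKED by obstacle 1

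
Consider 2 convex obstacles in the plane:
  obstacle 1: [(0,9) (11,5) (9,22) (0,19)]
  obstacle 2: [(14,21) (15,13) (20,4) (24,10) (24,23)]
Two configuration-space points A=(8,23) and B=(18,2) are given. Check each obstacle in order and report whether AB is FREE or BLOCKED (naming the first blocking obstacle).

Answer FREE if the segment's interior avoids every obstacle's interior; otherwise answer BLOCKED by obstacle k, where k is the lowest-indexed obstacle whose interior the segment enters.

Obstacle 1 [(0,9) (11,5) (9,22) (0,19)]:
  edge (0,9)–(11,5): clear
  edge (11,5)–(9,22): crosses AB
  edge (9,22)–(0,19): crosses AB
  edge (0,19)–(0,9): clear
  → BLOCKED
Obstacle 2 [(14,21) (15,13) (20,4) (24,10) (24,23)]:
  edge (14,21)–(15,13): clear
  edge (15,13)–(20,4): clear
  edge (20,4)–(24,10): clear
  edge (24,10)–(24,23): clear
  edge (24,23)–(14,21): clear
  midpoint (13,25/2) outside
  → clear

BLOCKED by obstacle 1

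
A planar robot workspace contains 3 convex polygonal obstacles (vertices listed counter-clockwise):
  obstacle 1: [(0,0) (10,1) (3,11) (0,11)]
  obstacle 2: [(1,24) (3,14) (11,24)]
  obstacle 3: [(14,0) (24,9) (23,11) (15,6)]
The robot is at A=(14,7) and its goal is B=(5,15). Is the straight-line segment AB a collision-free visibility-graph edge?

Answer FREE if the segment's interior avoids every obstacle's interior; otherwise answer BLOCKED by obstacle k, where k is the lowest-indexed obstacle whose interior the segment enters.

Obstacle 1 [(0,0) (10,1) (3,11) (0,11)]:
  edge (0,0)–(10,1): clear
  edge (10,1)–(3,11): clear
  edge (3,11)–(0,11): clear
  edge (0,11)–(0,0): clear
  midpoint (19/2,11) outside
  → clear
Obstacle 2 [(1,24) (3,14) (11,24)]:
  edge (1,24)–(3,14): clear
  edge (3,14)–(11,24): clear
  edge (11,24)–(1,24): clear
  midpoint (19/2,11) outside
  → clear
Obstacle 3 [(14,0) (24,9) (23,11) (15,6)]:
  edge (14,0)–(24,9): clear
  edge (24,9)–(23,11): clear
  edge (23,11)–(15,6): clear
  edge (15,6)–(14,0): clear
  midpoint (19/2,11) outside
  → clear

FREE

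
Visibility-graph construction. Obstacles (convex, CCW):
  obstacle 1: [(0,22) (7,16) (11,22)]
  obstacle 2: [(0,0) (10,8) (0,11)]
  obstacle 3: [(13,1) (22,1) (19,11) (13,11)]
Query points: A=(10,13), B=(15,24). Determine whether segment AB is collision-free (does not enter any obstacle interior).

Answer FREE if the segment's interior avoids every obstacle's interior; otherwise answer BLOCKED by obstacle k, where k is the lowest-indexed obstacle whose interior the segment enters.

Obstacle 1 [(0,22) (7,16) (11,22)]:
  edge (0,22)–(7,16): clear
  edge (7,16)–(11,22): clear
  edge (11,22)–(0,22): clear
  midpoint (25/2,37/2) outside
  → clear
Obstacle 2 [(0,0) (10,8) (0,11)]:
  edge (0,0)–(10,8): clear
  edge (10,8)–(0,11): clear
  edge (0,11)–(0,0): clear
  midpoint (25/2,37/2) outside
  → clear
Obstacle 3 [(13,1) (22,1) (19,11) (13,11)]:
  edge (13,1)–(22,1): clear
  edge (22,1)–(19,11): clear
  edge (19,11)–(13,11): clear
  edge (13,11)–(13,1): clear
  midpoint (25/2,37/2) outside
  → clear

FREE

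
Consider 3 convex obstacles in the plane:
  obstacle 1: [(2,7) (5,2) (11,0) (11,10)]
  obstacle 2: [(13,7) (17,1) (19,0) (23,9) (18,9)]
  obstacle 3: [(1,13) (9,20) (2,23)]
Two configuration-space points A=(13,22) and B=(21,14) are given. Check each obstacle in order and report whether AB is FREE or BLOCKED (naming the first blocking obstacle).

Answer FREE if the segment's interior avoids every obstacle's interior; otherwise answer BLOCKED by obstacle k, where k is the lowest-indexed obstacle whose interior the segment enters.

Obstacle 1 [(2,7) (5,2) (11,0) (11,10)]:
  edge (2,7)–(5,2): clear
  edge (5,2)–(11,0): clear
  edge (11,0)–(11,10): clear
  edge (11,10)–(2,7): clear
  midpoint (17,18) outside
  → clear
Obstacle 2 [(13,7) (17,1) (19,0) (23,9) (18,9)]:
  edge (13,7)–(17,1): clear
  edge (17,1)–(19,0): clear
  edge (19,0)–(23,9): clear
  edge (23,9)–(18,9): clear
  edge (18,9)–(13,7): clear
  midpoint (17,18) outside
  → clear
Obstacle 3 [(1,13) (9,20) (2,23)]:
  edge (1,13)–(9,20): clear
  edge (9,20)–(2,23): clear
  edge (2,23)–(1,13): clear
  midpoint (17,18) outside
  → clear

FREE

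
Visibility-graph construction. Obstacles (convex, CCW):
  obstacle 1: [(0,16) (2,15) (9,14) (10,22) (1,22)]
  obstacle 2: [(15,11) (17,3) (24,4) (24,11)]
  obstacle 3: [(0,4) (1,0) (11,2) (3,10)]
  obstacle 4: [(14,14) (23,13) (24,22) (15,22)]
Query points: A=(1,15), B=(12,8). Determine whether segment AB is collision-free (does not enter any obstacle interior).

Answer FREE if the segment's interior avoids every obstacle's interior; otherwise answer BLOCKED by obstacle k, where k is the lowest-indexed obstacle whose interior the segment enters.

Obstacle 1 [(0,16) (2,15) (9,14) (10,22) (1,22)]:
  edge (0,16)–(2,15): clear
  edge (2,15)–(9,14): clear
  edge (9,14)–(10,22): clear
  edge (10,22)–(1,22): clear
  edge (1,22)–(0,16): clear
  midpoint (13/2,23/2) outside
  → clear
Obstacle 2 [(15,11) (17,3) (24,4) (24,11)]:
  edge (15,11)–(17,3): clear
  edge (17,3)–(24,4): clear
  edge (24,4)–(24,11): clear
  edge (24,11)–(15,11): clear
  midpoint (13/2,23/2) outside
  → clear
Obstacle 3 [(0,4) (1,0) (11,2) (3,10)]:
  edge (0,4)–(1,0): clear
  edge (1,0)–(11,2): clear
  edge (11,2)–(3,10): clear
  edge (3,10)–(0,4): clear
  midpoint (13/2,23/2) outside
  → clear
Obstacle 4 [(14,14) (23,13) (24,22) (15,22)]:
  edge (14,14)–(23,13): clear
  edge (23,13)–(24,22): clear
  edge (24,22)–(15,22): clear
  edge (15,22)–(14,14): clear
  midpoint (13/2,23/2) outside
  → clear

FREE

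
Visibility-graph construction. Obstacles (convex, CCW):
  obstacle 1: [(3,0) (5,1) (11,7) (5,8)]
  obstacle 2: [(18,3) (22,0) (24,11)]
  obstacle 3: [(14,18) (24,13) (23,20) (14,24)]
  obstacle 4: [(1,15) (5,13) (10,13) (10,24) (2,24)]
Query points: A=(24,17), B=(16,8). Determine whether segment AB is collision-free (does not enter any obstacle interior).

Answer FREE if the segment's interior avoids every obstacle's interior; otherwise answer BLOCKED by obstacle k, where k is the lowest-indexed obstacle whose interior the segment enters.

Obstacle 1 [(3,0) (5,1) (11,7) (5,8)]:
  edge (3,0)–(5,1): clear
  edge (5,1)–(11,7): clear
  edge (11,7)–(5,8): clear
  edge (5,8)–(3,0): clear
  midpoint (20,25/2) outside
  → clear
Obstacle 2 [(18,3) (22,0) (24,11)]:
  edge (18,3)–(22,0): clear
  edge (22,0)–(24,11): clear
  edge (24,11)–(18,3): clear
  midpoint (20,25/2) outside
  → clear
Obstacle 3 [(14,18) (24,13) (23,20) (14,24)]:
  edge (14,18)–(24,13): crosses AB
  edge (24,13)–(23,20): crosses AB
  edge (23,20)–(14,24): clear
  edge (14,24)–(14,18): clear
  → BLOCKED
Obstacle 4 [(1,15) (5,13) (10,13) (10,24) (2,24)]:
  edge (1,15)–(5,13): clear
  edge (5,13)–(10,13): clear
  edge (10,13)–(10,24): clear
  edge (10,24)–(2,24): clear
  edge (2,24)–(1,15): clear
  midpoint (20,25/2) outside
  → clear

BLOCKED by obstacle 3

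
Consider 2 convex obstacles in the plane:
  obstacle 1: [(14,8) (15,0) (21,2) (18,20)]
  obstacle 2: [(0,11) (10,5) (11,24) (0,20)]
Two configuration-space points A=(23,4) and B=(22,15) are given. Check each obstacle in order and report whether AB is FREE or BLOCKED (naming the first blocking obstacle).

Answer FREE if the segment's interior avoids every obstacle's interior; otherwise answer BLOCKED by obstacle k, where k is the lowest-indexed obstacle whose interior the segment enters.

Obstacle 1 [(14,8) (15,0) (21,2) (18,20)]:
  edge (14,8)–(15,0): clear
  edge (15,0)–(21,2): clear
  edge (21,2)–(18,20): clear
  edge (18,20)–(14,8): clear
  midpoint (45/2,19/2) outside
  → clear
Obstacle 2 [(0,11) (10,5) (11,24) (0,20)]:
  edge (0,11)–(10,5): clear
  edge (10,5)–(11,24): clear
  edge (11,24)–(0,20): clear
  edge (0,20)–(0,11): clear
  midpoint (45/2,19/2) outside
  → clear

FREE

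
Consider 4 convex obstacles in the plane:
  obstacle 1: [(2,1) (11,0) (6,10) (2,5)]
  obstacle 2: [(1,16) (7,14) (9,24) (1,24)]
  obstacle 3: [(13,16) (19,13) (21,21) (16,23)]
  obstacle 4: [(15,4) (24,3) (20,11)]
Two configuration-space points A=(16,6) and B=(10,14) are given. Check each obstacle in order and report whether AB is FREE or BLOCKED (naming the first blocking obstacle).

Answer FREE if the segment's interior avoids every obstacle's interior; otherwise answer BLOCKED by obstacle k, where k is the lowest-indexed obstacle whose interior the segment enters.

FREE

Obstacle 1 [(2,1) (11,0) (6,10) (2,5)]:
  edge (2,1)–(11,0): clear
  edge (11,0)–(6,10): clear
  edge (6,10)–(2,5): clear
  edge (2,5)–(2,1): clear
  midpoint (13,10) outside
  → clear
Obstacle 2 [(1,16) (7,14) (9,24) (1,24)]:
  edge (1,16)–(7,14): clear
  edge (7,14)–(9,24): clear
  edge (9,24)–(1,24): clear
  edge (1,24)–(1,16): clear
  midpoint (13,10) outside
  → clear
Obstacle 3 [(13,16) (19,13) (21,21) (16,23)]:
  edge (13,16)–(19,13): clear
  edge (19,13)–(21,21): clear
  edge (21,21)–(16,23): clear
  edge (16,23)–(13,16): clear
  midpoint (13,10) outside
  → clear
Obstacle 4 [(15,4) (24,3) (20,11)]:
  edge (15,4)–(24,3): clear
  edge (24,3)–(20,11): clear
  edge (20,11)–(15,4): clear
  midpoint (13,10) outside
  → clear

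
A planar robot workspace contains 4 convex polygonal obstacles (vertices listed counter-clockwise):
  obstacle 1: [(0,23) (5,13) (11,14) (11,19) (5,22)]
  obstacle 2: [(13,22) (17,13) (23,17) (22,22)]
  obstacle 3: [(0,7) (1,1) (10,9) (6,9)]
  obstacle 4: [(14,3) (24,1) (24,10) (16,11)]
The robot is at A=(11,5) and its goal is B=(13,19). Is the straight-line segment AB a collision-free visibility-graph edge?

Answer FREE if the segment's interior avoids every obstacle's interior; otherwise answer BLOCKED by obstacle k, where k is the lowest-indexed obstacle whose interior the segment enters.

FREE

Obstacle 1 [(0,23) (5,13) (11,14) (11,19) (5,22)]:
  edge (0,23)–(5,13): clear
  edge (5,13)–(11,14): clear
  edge (11,14)–(11,19): clear
  edge (11,19)–(5,22): clear
  edge (5,22)–(0,23): clear
  midpoint (12,12) outside
  → clear
Obstacle 2 [(13,22) (17,13) (23,17) (22,22)]:
  edge (13,22)–(17,13): clear
  edge (17,13)–(23,17): clear
  edge (23,17)–(22,22): clear
  edge (22,22)–(13,22): clear
  midpoint (12,12) outside
  → clear
Obstacle 3 [(0,7) (1,1) (10,9) (6,9)]:
  edge (0,7)–(1,1): clear
  edge (1,1)–(10,9): clear
  edge (10,9)–(6,9): clear
  edge (6,9)–(0,7): clear
  midpoint (12,12) outside
  → clear
Obstacle 4 [(14,3) (24,1) (24,10) (16,11)]:
  edge (14,3)–(24,1): clear
  edge (24,1)–(24,10): clear
  edge (24,10)–(16,11): clear
  edge (16,11)–(14,3): clear
  midpoint (12,12) outside
  → clear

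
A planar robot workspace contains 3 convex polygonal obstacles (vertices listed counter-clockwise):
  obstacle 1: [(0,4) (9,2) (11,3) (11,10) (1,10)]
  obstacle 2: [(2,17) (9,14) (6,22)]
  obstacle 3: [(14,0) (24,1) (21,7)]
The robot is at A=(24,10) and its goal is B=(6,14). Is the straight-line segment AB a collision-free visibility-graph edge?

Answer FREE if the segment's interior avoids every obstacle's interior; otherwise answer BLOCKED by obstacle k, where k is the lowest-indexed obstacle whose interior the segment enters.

Obstacle 1 [(0,4) (9,2) (11,3) (11,10) (1,10)]:
  edge (0,4)–(9,2): clear
  edge (9,2)–(11,3): clear
  edge (11,3)–(11,10): clear
  edge (11,10)–(1,10): clear
  edge (1,10)–(0,4): clear
  midpoint (15,12) outside
  → clear
Obstacle 2 [(2,17) (9,14) (6,22)]:
  edge (2,17)–(9,14): clear
  edge (9,14)–(6,22): clear
  edge (6,22)–(2,17): clear
  midpoint (15,12) outside
  → clear
Obstacle 3 [(14,0) (24,1) (21,7)]:
  edge (14,0)–(24,1): clear
  edge (24,1)–(21,7): clear
  edge (21,7)–(14,0): clear
  midpoint (15,12) outside
  → clear

FREE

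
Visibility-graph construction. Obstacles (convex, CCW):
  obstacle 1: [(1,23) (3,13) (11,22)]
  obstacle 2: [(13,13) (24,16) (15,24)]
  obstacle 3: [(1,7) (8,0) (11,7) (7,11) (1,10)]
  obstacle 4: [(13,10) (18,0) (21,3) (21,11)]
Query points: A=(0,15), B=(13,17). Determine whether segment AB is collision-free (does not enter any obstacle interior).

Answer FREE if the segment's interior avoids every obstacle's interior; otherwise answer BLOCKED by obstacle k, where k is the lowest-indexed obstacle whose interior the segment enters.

Obstacle 1 [(1,23) (3,13) (11,22)]:
  edge (1,23)–(3,13): crosses AB
  edge (3,13)–(11,22): crosses AB
  edge (11,22)–(1,23): clear
  → BLOCKED
Obstacle 2 [(13,13) (24,16) (15,24)]:
  edge (13,13)–(24,16): clear
  edge (24,16)–(15,24): clear
  edge (15,24)–(13,13): clear
  midpoint (13/2,16) outside
  → clear
Obstacle 3 [(1,7) (8,0) (11,7) (7,11) (1,10)]:
  edge (1,7)–(8,0): clear
  edge (8,0)–(11,7): clear
  edge (11,7)–(7,11): clear
  edge (7,11)–(1,10): clear
  edge (1,10)–(1,7): clear
  midpoint (13/2,16) outside
  → clear
Obstacle 4 [(13,10) (18,0) (21,3) (21,11)]:
  edge (13,10)–(18,0): clear
  edge (18,0)–(21,3): clear
  edge (21,3)–(21,11): clear
  edge (21,11)–(13,10): clear
  midpoint (13/2,16) outside
  → clear

BLOCKED by obstacle 1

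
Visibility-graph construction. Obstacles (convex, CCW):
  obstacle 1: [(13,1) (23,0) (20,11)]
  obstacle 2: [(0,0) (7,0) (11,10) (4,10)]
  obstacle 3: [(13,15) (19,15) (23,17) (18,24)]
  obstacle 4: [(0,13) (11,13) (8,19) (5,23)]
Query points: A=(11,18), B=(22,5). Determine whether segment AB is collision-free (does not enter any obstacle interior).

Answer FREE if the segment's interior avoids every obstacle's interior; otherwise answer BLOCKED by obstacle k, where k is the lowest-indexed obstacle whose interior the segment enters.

BLOCKED by obstacle 1

Obstacle 1 [(13,1) (23,0) (20,11)]:
  edge (13,1)–(23,0): clear
  edge (23,0)–(20,11): crosses AB
  edge (20,11)–(13,1): crosses AB
  → BLOCKED
Obstacle 2 [(0,0) (7,0) (11,10) (4,10)]:
  edge (0,0)–(7,0): clear
  edge (7,0)–(11,10): clear
  edge (11,10)–(4,10): clear
  edge (4,10)–(0,0): clear
  midpoint (33/2,23/2) outside
  → clear
Obstacle 3 [(13,15) (19,15) (23,17) (18,24)]:
  edge (13,15)–(19,15): crosses AB
  edge (19,15)–(23,17): clear
  edge (23,17)–(18,24): clear
  edge (18,24)–(13,15): crosses AB
  → BLOCKED
Obstacle 4 [(0,13) (11,13) (8,19) (5,23)]:
  edge (0,13)–(11,13): clear
  edge (11,13)–(8,19): clear
  edge (8,19)–(5,23): clear
  edge (5,23)–(0,13): clear
  midpoint (33/2,23/2) outside
  → clear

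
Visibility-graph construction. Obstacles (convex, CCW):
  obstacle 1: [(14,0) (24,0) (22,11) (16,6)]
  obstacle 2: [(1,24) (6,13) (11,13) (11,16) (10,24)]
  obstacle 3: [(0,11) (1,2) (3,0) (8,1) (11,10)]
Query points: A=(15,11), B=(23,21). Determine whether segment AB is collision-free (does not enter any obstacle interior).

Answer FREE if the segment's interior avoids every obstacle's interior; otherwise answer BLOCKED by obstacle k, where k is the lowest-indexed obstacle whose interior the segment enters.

FREE

Obstacle 1 [(14,0) (24,0) (22,11) (16,6)]:
  edge (14,0)–(24,0): clear
  edge (24,0)–(22,11): clear
  edge (22,11)–(16,6): clear
  edge (16,6)–(14,0): clear
  midpoint (19,16) outside
  → clear
Obstacle 2 [(1,24) (6,13) (11,13) (11,16) (10,24)]:
  edge (1,24)–(6,13): clear
  edge (6,13)–(11,13): clear
  edge (11,13)–(11,16): clear
  edge (11,16)–(10,24): clear
  edge (10,24)–(1,24): clear
  midpoint (19,16) outside
  → clear
Obstacle 3 [(0,11) (1,2) (3,0) (8,1) (11,10)]:
  edge (0,11)–(1,2): clear
  edge (1,2)–(3,0): clear
  edge (3,0)–(8,1): clear
  edge (8,1)–(11,10): clear
  edge (11,10)–(0,11): clear
  midpoint (19,16) outside
  → clear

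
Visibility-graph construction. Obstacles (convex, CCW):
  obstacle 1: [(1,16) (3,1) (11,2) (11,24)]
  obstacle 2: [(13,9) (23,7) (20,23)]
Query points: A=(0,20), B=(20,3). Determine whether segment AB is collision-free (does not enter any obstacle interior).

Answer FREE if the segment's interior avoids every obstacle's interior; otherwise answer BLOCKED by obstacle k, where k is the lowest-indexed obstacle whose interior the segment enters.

Obstacle 1 [(1,16) (3,1) (11,2) (11,24)]:
  edge (1,16)–(3,1): clear
  edge (3,1)–(11,2): clear
  edge (11,2)–(11,24): crosses AB
  edge (11,24)–(1,16): crosses AB
  → BLOCKED
Obstacle 2 [(13,9) (23,7) (20,23)]:
  edge (13,9)–(23,7): clear
  edge (23,7)–(20,23): clear
  edge (20,23)–(13,9): clear
  midpoint (10,23/2) outside
  → clear

BLOCKED by obstacle 1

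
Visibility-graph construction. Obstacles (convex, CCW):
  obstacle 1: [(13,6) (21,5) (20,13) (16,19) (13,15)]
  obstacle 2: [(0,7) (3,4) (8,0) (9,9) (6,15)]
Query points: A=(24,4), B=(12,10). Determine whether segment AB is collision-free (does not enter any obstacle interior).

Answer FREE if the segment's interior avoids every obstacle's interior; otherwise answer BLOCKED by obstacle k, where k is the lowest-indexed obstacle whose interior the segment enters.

Obstacle 1 [(13,6) (21,5) (20,13) (16,19) (13,15)]:
  edge (13,6)–(21,5): clear
  edge (21,5)–(20,13): crosses AB
  edge (20,13)–(16,19): clear
  edge (16,19)–(13,15): clear
  edge (13,15)–(13,6): crosses AB
  → BLOCKED
Obstacle 2 [(0,7) (3,4) (8,0) (9,9) (6,15)]:
  edge (0,7)–(3,4): clear
  edge (3,4)–(8,0): clear
  edge (8,0)–(9,9): clear
  edge (9,9)–(6,15): clear
  edge (6,15)–(0,7): clear
  midpoint (18,7) outside
  → clear

BLOCKED by obstacle 1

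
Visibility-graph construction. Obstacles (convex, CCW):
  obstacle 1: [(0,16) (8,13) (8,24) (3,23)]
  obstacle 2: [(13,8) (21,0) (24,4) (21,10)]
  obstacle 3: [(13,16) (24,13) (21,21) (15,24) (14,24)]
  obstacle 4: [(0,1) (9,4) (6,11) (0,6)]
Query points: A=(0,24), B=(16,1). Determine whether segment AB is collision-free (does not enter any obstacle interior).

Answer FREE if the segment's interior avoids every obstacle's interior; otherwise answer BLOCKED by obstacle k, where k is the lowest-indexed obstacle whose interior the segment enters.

BLOCKED by obstacle 1

Obstacle 1 [(0,16) (8,13) (8,24) (3,23)]:
  edge (0,16)–(8,13): crosses AB
  edge (8,13)–(8,24): clear
  edge (8,24)–(3,23): clear
  edge (3,23)–(0,16): crosses AB
  → BLOCKED
Obstacle 2 [(13,8) (21,0) (24,4) (21,10)]:
  edge (13,8)–(21,0): clear
  edge (21,0)–(24,4): clear
  edge (24,4)–(21,10): clear
  edge (21,10)–(13,8): clear
  midpoint (8,25/2) outside
  → clear
Obstacle 3 [(13,16) (24,13) (21,21) (15,24) (14,24)]:
  edge (13,16)–(24,13): clear
  edge (24,13)–(21,21): clear
  edge (21,21)–(15,24): clear
  edge (15,24)–(14,24): clear
  edge (14,24)–(13,16): clear
  midpoint (8,25/2) outside
  → clear
Obstacle 4 [(0,1) (9,4) (6,11) (0,6)]:
  edge (0,1)–(9,4): clear
  edge (9,4)–(6,11): clear
  edge (6,11)–(0,6): clear
  edge (0,6)–(0,1): clear
  midpoint (8,25/2) outside
  → clear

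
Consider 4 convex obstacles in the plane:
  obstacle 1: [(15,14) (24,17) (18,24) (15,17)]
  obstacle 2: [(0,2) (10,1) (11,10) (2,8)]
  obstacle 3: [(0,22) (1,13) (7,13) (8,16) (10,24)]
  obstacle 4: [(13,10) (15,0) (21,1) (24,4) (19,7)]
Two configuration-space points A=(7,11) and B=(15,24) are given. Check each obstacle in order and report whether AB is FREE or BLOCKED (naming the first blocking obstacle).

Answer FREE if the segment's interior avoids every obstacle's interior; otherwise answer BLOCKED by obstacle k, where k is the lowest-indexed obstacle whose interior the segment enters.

FREE

Obstacle 1 [(15,14) (24,17) (18,24) (15,17)]:
  edge (15,14)–(24,17): clear
  edge (24,17)–(18,24): clear
  edge (18,24)–(15,17): clear
  edge (15,17)–(15,14): clear
  midpoint (11,35/2) outside
  → clear
Obstacle 2 [(0,2) (10,1) (11,10) (2,8)]:
  edge (0,2)–(10,1): clear
  edge (10,1)–(11,10): clear
  edge (11,10)–(2,8): clear
  edge (2,8)–(0,2): clear
  midpoint (11,35/2) outside
  → clear
Obstacle 3 [(0,22) (1,13) (7,13) (8,16) (10,24)]:
  edge (0,22)–(1,13): clear
  edge (1,13)–(7,13): clear
  edge (7,13)–(8,16): clear
  edge (8,16)–(10,24): clear
  edge (10,24)–(0,22): clear
  midpoint (11,35/2) outside
  → clear
Obstacle 4 [(13,10) (15,0) (21,1) (24,4) (19,7)]:
  edge (13,10)–(15,0): clear
  edge (15,0)–(21,1): clear
  edge (21,1)–(24,4): clear
  edge (24,4)–(19,7): clear
  edge (19,7)–(13,10): clear
  midpoint (11,35/2) outside
  → clear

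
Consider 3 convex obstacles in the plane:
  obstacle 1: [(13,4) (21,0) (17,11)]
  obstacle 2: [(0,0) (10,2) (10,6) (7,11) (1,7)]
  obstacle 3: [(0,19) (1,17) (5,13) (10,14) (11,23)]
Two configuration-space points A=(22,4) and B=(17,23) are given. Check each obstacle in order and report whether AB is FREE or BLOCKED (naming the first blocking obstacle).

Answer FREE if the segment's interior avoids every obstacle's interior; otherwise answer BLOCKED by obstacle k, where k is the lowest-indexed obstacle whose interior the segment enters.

Obstacle 1 [(13,4) (21,0) (17,11)]:
  edge (13,4)–(21,0): clear
  edge (21,0)–(17,11): clear
  edge (17,11)–(13,4): clear
  midpoint (39/2,27/2) outside
  → clear
Obstacle 2 [(0,0) (10,2) (10,6) (7,11) (1,7)]:
  edge (0,0)–(10,2): clear
  edge (10,2)–(10,6): clear
  edge (10,6)–(7,11): clear
  edge (7,11)–(1,7): clear
  edge (1,7)–(0,0): clear
  midpoint (39/2,27/2) outside
  → clear
Obstacle 3 [(0,19) (1,17) (5,13) (10,14) (11,23)]:
  edge (0,19)–(1,17): clear
  edge (1,17)–(5,13): clear
  edge (5,13)–(10,14): clear
  edge (10,14)–(11,23): clear
  edge (11,23)–(0,19): clear
  midpoint (39/2,27/2) outside
  → clear

FREE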